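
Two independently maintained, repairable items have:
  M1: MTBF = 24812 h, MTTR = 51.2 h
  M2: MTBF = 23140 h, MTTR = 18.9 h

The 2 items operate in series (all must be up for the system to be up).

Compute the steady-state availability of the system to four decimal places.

0.9971

A(M1) = MTBF/(MTBF+MTTR) = 24812/(24812+51.2) = 0.997941
A(M2) = MTBF/(MTBF+MTTR) = 23140/(23140+18.9) = 0.999184
Series availability: 0.997941 × 0.999184 = 0.9971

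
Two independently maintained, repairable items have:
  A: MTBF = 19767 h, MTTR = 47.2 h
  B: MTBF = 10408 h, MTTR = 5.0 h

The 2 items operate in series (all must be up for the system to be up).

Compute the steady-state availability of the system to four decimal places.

A(A) = MTBF/(MTBF+MTTR) = 19767/(19767+47.2) = 0.997618
A(B) = MTBF/(MTBF+MTTR) = 10408/(10408+5.0) = 0.999520
Series availability: 0.997618 × 0.999520 = 0.9971

0.9971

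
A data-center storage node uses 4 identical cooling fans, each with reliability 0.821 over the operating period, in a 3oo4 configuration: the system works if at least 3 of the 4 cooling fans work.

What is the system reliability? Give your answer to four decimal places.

R = Σ_{i=3}^{4} C(4,i) p^i (1−p)^{4−i} with p = 0.821
C(4,3)·0.821^3·0.179^1 = 0.396226
C(4,4)·0.821^4·0.179^0 = 0.454331
Sum = 0.8506

0.8506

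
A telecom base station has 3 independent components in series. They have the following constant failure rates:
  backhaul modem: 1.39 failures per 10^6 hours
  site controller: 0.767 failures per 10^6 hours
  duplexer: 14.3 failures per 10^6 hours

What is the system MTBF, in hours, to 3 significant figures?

Series of exponential components: λ_sys = Σ λ_i
λ_sys = 0.00000139 + 0.000000767 + 0.0000143 = 1.6457e-05 /h
MTBF = 1 / λ_sys = 60800 h

60800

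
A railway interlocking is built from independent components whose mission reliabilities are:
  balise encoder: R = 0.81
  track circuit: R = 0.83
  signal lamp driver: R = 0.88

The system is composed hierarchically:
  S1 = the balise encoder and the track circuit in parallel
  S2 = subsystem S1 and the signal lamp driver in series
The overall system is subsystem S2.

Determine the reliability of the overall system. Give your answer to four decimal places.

0.8516

Parallel (balise encoder and track circuit): 1 − (1 − 0.810000)(1 − 0.830000) = 0.967700
Series ([0.967700] and signal lamp driver): 0.967700 × 0.880000 = 0.8516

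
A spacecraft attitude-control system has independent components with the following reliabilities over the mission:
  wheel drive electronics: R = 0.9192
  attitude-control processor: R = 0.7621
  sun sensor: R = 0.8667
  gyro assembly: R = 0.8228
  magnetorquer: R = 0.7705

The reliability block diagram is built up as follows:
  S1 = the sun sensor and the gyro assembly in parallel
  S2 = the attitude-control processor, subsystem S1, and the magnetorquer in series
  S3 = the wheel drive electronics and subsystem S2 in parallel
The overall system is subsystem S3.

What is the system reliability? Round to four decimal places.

0.9655

Parallel (sun sensor and gyro assembly): 1 − (1 − 0.866700)(1 − 0.822800) = 0.976379
Series (attitude-control processor, [0.976379], and magnetorquer): 0.762100 × 0.976379 × 0.770500 = 0.573328
Parallel (wheel drive electronics and [0.573328]): 1 − (1 − 0.919200)(1 − 0.573328) = 0.9655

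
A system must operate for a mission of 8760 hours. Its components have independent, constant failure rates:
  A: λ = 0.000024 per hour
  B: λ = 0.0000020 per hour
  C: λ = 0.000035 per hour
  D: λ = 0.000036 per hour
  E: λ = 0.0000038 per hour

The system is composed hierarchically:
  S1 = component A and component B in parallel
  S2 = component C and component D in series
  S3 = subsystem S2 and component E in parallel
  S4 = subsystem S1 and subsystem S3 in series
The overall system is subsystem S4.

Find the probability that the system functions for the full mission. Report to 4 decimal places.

0.9816

R(A) = exp(−0.000024 × 8760) = 0.810390
R(B) = exp(−0.0000020 × 8760) = 0.982633
R(C) = exp(−0.000035 × 8760) = 0.735945
R(D) = exp(−0.000036 × 8760) = 0.729526
R(E) = exp(−0.0000038 × 8760) = 0.967260
Parallel (A and B): 1 − (1 − 0.810390)(1 − 0.982633) = 0.996707
Series (C and D): 0.735945 × 0.729526 = 0.536891
Parallel ([0.536891] and E): 1 − (1 − 0.536891)(1 − 0.967260) = 0.984838
Series ([0.996707] and [0.984838]): 0.996707 × 0.984838 = 0.9816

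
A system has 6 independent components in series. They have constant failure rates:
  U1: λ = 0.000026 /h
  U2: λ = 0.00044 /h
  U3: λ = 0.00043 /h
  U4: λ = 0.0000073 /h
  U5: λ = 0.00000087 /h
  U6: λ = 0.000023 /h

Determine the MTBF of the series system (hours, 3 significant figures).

Series of exponential components: λ_sys = Σ λ_i
λ_sys = 0.000026 + 0.00044 + 0.00043 + 0.0000073 + 0.00000087 + 0.000023 = 9.2717e-04 /h
MTBF = 1 / λ_sys = 1080 h

1080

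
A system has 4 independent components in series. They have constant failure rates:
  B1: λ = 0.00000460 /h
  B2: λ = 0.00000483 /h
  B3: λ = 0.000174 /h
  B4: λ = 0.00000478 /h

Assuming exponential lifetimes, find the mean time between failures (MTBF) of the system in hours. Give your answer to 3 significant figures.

5310

Series of exponential components: λ_sys = Σ λ_i
λ_sys = 0.00000460 + 0.00000483 + 0.000174 + 0.00000478 = 1.8821e-04 /h
MTBF = 1 / λ_sys = 5310 h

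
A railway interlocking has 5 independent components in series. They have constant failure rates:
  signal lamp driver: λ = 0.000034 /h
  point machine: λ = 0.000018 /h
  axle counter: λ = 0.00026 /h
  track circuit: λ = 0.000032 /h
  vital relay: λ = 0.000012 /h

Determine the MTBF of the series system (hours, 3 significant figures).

Series of exponential components: λ_sys = Σ λ_i
λ_sys = 0.000034 + 0.000018 + 0.00026 + 0.000032 + 0.000012 = 3.5600e-04 /h
MTBF = 1 / λ_sys = 2810 h

2810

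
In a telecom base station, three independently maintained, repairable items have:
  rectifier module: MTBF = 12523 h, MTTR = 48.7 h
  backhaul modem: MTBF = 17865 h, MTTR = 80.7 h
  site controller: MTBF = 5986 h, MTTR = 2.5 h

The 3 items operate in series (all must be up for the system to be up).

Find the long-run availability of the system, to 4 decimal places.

0.9912

A(rectifier module) = MTBF/(MTBF+MTTR) = 12523/(12523+48.7) = 0.996126
A(backhaul modem) = MTBF/(MTBF+MTTR) = 17865/(17865+80.7) = 0.995503
A(site controller) = MTBF/(MTBF+MTTR) = 5986/(5986+2.5) = 0.999583
Series availability: 0.996126 × 0.995503 × 0.999583 = 0.9912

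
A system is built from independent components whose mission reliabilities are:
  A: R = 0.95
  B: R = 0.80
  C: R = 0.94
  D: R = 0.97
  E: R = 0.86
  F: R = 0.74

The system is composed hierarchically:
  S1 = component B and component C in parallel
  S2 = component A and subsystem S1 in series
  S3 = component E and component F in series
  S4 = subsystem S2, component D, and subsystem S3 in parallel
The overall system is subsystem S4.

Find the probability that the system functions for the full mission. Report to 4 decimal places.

Parallel (B and C): 1 − (1 − 0.800000)(1 − 0.940000) = 0.988000
Series (A and [0.988000]): 0.950000 × 0.988000 = 0.938600
Series (E and F): 0.860000 × 0.740000 = 0.636400
Parallel ([0.938600], D, and [0.636400]): 1 − (1 − 0.938600)(1 − 0.970000)(1 − 0.636400) = 0.9993

0.9993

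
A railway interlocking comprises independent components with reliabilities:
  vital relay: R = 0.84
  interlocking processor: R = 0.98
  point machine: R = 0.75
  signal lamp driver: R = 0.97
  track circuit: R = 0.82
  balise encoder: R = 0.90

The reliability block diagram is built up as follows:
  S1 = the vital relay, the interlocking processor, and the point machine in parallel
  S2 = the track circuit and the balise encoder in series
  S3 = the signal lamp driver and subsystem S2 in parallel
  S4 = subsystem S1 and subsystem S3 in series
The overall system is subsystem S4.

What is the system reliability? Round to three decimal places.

Parallel (vital relay, interlocking processor, and point machine): 1 − (1 − 0.84000)(1 − 0.98000)(1 − 0.75000) = 0.99920
Series (track circuit and balise encoder): 0.82000 × 0.90000 = 0.73800
Parallel (signal lamp driver and [0.73800]): 1 − (1 − 0.97000)(1 − 0.73800) = 0.99214
Series ([0.99920] and [0.99214]): 0.99920 × 0.99214 = 0.991

0.991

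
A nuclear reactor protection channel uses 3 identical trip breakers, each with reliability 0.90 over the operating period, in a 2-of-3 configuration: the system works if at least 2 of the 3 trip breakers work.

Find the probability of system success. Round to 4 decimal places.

R = Σ_{i=2}^{3} C(3,i) p^i (1−p)^{3−i} with p = 0.90
C(3,2)·0.90^2·0.10^1 = 0.243000
C(3,3)·0.90^3·0.10^0 = 0.729000
Sum = 0.9720

0.9720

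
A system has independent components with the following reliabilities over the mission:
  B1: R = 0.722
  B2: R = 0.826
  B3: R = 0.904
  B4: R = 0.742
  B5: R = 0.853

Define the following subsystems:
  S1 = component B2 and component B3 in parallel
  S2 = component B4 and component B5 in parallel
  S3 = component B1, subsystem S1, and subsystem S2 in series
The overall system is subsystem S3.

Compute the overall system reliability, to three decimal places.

0.683

Parallel (B2 and B3): 1 − (1 − 0.82600)(1 − 0.90400) = 0.98330
Parallel (B4 and B5): 1 − (1 − 0.74200)(1 − 0.85300) = 0.96207
Series (B1, [0.98330], and [0.96207]): 0.72200 × 0.98330 × 0.96207 = 0.683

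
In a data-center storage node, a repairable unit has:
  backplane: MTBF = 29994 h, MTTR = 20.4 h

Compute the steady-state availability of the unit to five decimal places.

A(backplane) = MTBF/(MTBF+MTTR) = 29994/(29994+20.4) = 0.99932

0.99932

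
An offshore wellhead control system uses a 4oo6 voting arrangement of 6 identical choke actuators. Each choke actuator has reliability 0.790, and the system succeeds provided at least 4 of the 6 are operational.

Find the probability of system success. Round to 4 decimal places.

R = Σ_{i=4}^{6} C(6,i) p^i (1−p)^{6−i} with p = 0.790
C(6,4)·0.790^4·0.210^2 = 0.257655
C(6,5)·0.790^5·0.210^1 = 0.387709
C(6,6)·0.790^6·0.210^0 = 0.243087
Sum = 0.8885

0.8885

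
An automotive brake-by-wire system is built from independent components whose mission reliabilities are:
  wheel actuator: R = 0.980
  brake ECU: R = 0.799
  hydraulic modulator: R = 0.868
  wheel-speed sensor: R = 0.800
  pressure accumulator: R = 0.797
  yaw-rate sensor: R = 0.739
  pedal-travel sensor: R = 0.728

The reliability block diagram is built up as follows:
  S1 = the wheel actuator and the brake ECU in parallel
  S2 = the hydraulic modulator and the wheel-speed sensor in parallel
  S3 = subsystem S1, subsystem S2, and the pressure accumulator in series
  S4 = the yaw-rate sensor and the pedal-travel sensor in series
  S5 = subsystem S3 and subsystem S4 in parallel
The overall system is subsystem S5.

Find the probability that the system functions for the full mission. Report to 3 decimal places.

Parallel (wheel actuator and brake ECU): 1 − (1 − 0.98000)(1 − 0.79900) = 0.99598
Parallel (hydraulic modulator and wheel-speed sensor): 1 − (1 − 0.86800)(1 − 0.80000) = 0.97360
Series ([0.99598], [0.97360], and pressure accumulator): 0.99598 × 0.97360 × 0.79700 = 0.77284
Series (yaw-rate sensor and pedal-travel sensor): 0.73900 × 0.72800 = 0.53799
Parallel ([0.77284] and [0.53799]): 1 − (1 − 0.77284)(1 − 0.53799) = 0.895

0.895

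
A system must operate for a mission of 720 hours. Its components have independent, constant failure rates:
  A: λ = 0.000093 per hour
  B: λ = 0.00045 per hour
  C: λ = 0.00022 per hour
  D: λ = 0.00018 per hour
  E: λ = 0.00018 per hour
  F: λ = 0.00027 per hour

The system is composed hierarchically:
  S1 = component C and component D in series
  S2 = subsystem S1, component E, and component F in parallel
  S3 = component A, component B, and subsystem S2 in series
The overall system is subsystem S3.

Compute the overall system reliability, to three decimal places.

0.673

R(A) = exp(−0.000093 × 720) = 0.93523
R(B) = exp(−0.00045 × 720) = 0.72325
R(C) = exp(−0.00022 × 720) = 0.85351
R(D) = exp(−0.00018 × 720) = 0.87845
R(E) = exp(−0.00018 × 720) = 0.87845
R(F) = exp(−0.00027 × 720) = 0.82333
Series (C and D): 0.85351 × 0.87845 = 0.74977
Parallel ([0.74977], E, and F): 1 − (1 − 0.74977)(1 − 0.87845)(1 − 0.82333) = 0.99463
Series (A, B, and [0.99463]): 0.93523 × 0.72325 × 0.99463 = 0.673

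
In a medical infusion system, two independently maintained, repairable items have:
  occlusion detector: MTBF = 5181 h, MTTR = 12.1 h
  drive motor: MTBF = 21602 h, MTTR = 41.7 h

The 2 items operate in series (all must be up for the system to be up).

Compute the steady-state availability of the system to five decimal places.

A(occlusion detector) = MTBF/(MTBF+MTTR) = 5181/(5181+12.1) = 0.997670
A(drive motor) = MTBF/(MTBF+MTTR) = 21602/(21602+41.7) = 0.998073
Series availability: 0.997670 × 0.998073 = 0.99575

0.99575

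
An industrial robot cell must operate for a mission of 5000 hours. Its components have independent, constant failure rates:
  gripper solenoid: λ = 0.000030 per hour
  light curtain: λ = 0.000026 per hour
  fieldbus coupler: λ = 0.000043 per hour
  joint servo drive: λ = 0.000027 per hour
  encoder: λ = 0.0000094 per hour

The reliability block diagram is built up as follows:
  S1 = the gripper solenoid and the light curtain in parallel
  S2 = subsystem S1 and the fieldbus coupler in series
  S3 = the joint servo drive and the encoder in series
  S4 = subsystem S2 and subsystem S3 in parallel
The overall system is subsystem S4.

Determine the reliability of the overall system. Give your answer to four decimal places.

R(gripper solenoid) = exp(−0.000030 × 5000) = 0.860708
R(light curtain) = exp(−0.000026 × 5000) = 0.878095
R(fieldbus coupler) = exp(−0.000043 × 5000) = 0.806541
R(joint servo drive) = exp(−0.000027 × 5000) = 0.873716
R(encoder) = exp(−0.0000094 × 5000) = 0.954087
Parallel (gripper solenoid and light curtain): 1 − (1 − 0.860708)(1 − 0.878095) = 0.983020
Series ([0.983020] and fieldbus coupler): 0.983020 × 0.806541 = 0.792846
Series (joint servo drive and encoder): 0.873716 × 0.954087 = 0.833601
Parallel ([0.792846] and [0.833601]): 1 − (1 − 0.792846)(1 − 0.833601) = 0.9655

0.9655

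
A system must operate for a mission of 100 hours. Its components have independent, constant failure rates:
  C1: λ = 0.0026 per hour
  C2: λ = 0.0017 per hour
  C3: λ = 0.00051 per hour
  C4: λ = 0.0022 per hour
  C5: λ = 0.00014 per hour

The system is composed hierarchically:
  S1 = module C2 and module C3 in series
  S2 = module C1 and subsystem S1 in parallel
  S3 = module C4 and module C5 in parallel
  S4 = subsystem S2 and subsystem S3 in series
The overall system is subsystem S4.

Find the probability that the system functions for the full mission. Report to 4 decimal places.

0.9520

R(C1) = exp(−0.0026 × 100) = 0.771052
R(C2) = exp(−0.0017 × 100) = 0.843665
R(C3) = exp(−0.00051 × 100) = 0.950279
R(C4) = exp(−0.0022 × 100) = 0.802519
R(C5) = exp(−0.00014 × 100) = 0.986098
Series (C2 and C3): 0.843665 × 0.950279 = 0.801717
Parallel (C1 and [0.801717]): 1 − (1 − 0.771052)(1 − 0.801717) = 0.954604
Parallel (C4 and C5): 1 − (1 − 0.802519)(1 − 0.986098) = 0.997255
Series ([0.954604] and [0.997255]): 0.954604 × 0.997255 = 0.9520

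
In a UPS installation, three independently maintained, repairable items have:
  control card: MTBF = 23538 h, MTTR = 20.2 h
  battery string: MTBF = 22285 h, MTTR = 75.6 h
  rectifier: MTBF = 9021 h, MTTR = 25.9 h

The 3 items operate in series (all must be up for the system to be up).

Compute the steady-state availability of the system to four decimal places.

A(control card) = MTBF/(MTBF+MTTR) = 23538/(23538+20.2) = 0.999143
A(battery string) = MTBF/(MTBF+MTTR) = 22285/(22285+75.6) = 0.996619
A(rectifier) = MTBF/(MTBF+MTTR) = 9021/(9021+25.9) = 0.997137
Series availability: 0.999143 × 0.996619 × 0.997137 = 0.9929

0.9929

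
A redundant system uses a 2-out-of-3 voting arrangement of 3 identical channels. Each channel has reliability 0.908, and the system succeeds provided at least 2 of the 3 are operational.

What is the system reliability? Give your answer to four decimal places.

R = Σ_{i=2}^{3} C(3,i) p^i (1−p)^{3−i} with p = 0.908
C(3,2)·0.908^2·0.092^1 = 0.227552
C(3,3)·0.908^3·0.092^0 = 0.748613
Sum = 0.9762

0.9762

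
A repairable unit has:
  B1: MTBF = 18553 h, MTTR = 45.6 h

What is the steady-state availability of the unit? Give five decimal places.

0.99755

A(B1) = MTBF/(MTBF+MTTR) = 18553/(18553+45.6) = 0.99755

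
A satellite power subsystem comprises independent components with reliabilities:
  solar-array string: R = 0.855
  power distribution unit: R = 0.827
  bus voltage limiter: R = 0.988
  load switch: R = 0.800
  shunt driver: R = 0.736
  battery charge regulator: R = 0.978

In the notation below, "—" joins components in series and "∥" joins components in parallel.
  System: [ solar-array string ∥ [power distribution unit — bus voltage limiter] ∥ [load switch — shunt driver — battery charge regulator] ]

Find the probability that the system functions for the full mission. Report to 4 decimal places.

0.9887

Series (power distribution unit and bus voltage limiter): 0.827000 × 0.988000 = 0.817076
Series (load switch, shunt driver, and battery charge regulator): 0.800000 × 0.736000 × 0.978000 = 0.575846
Parallel (solar-array string, [0.817076], and [0.575846]): 1 − (1 − 0.855000)(1 − 0.817076)(1 − 0.575846) = 0.9887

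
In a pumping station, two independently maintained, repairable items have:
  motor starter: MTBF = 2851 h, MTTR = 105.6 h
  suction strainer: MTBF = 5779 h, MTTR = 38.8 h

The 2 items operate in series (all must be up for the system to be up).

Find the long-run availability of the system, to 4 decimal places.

A(motor starter) = MTBF/(MTBF+MTTR) = 2851/(2851+105.6) = 0.964283
A(suction strainer) = MTBF/(MTBF+MTTR) = 5779/(5779+38.8) = 0.993331
Series availability: 0.964283 × 0.993331 = 0.9579

0.9579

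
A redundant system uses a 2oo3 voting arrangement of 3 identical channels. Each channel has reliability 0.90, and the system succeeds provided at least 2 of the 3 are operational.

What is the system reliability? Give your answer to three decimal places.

R = Σ_{i=2}^{3} C(3,i) p^i (1−p)^{3−i} with p = 0.90
C(3,2)·0.90^2·0.10^1 = 0.24300
C(3,3)·0.90^3·0.10^0 = 0.72900
Sum = 0.972

0.972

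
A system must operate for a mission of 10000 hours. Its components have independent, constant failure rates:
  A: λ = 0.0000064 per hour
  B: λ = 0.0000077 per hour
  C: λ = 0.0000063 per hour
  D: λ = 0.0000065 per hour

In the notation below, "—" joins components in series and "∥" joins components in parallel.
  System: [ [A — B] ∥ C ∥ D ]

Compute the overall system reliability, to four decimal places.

R(A) = exp(−0.0000064 × 10000) = 0.938005
R(B) = exp(−0.0000077 × 10000) = 0.925890
R(C) = exp(−0.0000063 × 10000) = 0.938943
R(D) = exp(−0.0000065 × 10000) = 0.937067
Series (A and B): 0.938005 × 0.925890 = 0.868489
Parallel ([0.868489], C, and D): 1 − (1 − 0.868489)(1 − 0.938943)(1 − 0.937067) = 0.9995

0.9995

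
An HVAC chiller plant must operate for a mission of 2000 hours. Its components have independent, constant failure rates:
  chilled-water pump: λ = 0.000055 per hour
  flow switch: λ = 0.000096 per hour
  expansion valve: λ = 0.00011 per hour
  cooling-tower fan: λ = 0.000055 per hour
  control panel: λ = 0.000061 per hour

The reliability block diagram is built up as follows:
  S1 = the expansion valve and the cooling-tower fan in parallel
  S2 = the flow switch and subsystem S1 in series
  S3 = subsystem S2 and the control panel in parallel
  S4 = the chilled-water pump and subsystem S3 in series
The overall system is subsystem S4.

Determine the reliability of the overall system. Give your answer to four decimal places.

0.8761

R(chilled-water pump) = exp(−0.000055 × 2000) = 0.895834
R(flow switch) = exp(−0.000096 × 2000) = 0.825307
R(expansion valve) = exp(−0.00011 × 2000) = 0.802519
R(cooling-tower fan) = exp(−0.000055 × 2000) = 0.895834
R(control panel) = exp(−0.000061 × 2000) = 0.885148
Parallel (expansion valve and cooling-tower fan): 1 − (1 − 0.802519)(1 − 0.895834) = 0.979429
Series (flow switch and [0.979429]): 0.825307 × 0.979429 = 0.808330
Parallel ([0.808330] and control panel): 1 − (1 − 0.808330)(1 − 0.885148) = 0.977986
Series (chilled-water pump and [0.977986]): 0.895834 × 0.977986 = 0.8761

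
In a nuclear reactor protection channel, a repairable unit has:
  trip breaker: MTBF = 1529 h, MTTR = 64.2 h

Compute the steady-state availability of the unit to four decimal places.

A(trip breaker) = MTBF/(MTBF+MTTR) = 1529/(1529+64.2) = 0.9597

0.9597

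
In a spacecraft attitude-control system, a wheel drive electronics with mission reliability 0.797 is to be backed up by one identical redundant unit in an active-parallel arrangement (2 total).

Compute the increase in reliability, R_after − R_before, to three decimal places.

0.162

R_before = 0.797
R_after = 1 − (1 − 0.797)^2 = 0.959
ΔR = 0.959 − 0.797 = 0.162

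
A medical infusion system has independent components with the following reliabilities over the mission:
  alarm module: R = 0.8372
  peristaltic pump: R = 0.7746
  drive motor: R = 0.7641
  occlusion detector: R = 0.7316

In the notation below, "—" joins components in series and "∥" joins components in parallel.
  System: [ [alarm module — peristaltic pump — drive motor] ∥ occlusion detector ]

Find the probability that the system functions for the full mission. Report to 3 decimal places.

Series (alarm module, peristaltic pump, and drive motor): 0.83720 × 0.77460 × 0.76410 = 0.49552
Parallel ([0.49552] and occlusion detector): 1 − (1 − 0.49552)(1 − 0.73160) = 0.865

0.865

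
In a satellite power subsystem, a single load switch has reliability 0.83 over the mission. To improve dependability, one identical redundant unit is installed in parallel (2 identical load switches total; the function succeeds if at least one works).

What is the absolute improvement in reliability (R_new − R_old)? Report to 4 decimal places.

R_before = 0.83
R_after = 1 − (1 − 0.83)^2 = 0.9711
ΔR = 0.9711 − 0.83 = 0.1411

0.1411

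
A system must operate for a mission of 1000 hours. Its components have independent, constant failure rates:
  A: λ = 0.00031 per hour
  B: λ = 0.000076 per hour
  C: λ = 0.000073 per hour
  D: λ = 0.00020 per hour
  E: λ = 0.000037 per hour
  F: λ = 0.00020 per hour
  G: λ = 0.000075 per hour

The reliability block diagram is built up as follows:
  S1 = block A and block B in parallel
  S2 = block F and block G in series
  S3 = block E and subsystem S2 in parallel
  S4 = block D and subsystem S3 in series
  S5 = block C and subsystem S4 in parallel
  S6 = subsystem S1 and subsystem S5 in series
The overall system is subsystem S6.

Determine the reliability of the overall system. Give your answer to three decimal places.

R(A) = exp(−0.00031 × 1000) = 0.73345
R(B) = exp(−0.000076 × 1000) = 0.92682
R(C) = exp(−0.000073 × 1000) = 0.92960
R(D) = exp(−0.00020 × 1000) = 0.81873
R(E) = exp(−0.000037 × 1000) = 0.96368
R(F) = exp(−0.00020 × 1000) = 0.81873
R(G) = exp(−0.000075 × 1000) = 0.92774
Parallel (A and B): 1 − (1 − 0.73345)(1 − 0.92682) = 0.98049
Series (F and G): 0.81873 × 0.92774 = 0.75957
Parallel (E and [0.75957]): 1 − (1 − 0.96368)(1 − 0.75957) = 0.99127
Series (D and [0.99127]): 0.81873 × 0.99127 = 0.81158
Parallel (C and [0.81158]): 1 − (1 − 0.92960)(1 − 0.81158) = 0.98674
Series ([0.98049] and [0.98674]): 0.98049 × 0.98674 = 0.967

0.967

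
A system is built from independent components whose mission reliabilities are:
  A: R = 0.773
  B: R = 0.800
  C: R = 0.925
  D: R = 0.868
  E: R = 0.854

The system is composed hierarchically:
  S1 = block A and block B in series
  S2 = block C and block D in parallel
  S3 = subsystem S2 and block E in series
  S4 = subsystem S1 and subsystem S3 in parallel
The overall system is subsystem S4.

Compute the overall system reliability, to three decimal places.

Series (A and B): 0.77300 × 0.80000 = 0.61840
Parallel (C and D): 1 − (1 − 0.92500)(1 − 0.86800) = 0.99010
Series ([0.99010] and E): 0.99010 × 0.85400 = 0.84555
Parallel ([0.61840] and [0.84555]): 1 − (1 − 0.61840)(1 − 0.84555) = 0.941

0.941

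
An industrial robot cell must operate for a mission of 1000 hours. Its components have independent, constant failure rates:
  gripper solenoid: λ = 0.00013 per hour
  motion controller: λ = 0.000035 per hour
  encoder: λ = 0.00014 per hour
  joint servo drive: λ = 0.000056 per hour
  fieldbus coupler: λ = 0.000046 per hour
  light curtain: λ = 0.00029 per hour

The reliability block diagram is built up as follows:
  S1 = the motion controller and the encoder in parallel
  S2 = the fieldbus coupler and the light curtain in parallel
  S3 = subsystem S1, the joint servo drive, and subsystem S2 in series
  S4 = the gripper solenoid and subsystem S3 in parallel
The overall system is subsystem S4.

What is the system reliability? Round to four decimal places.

R(gripper solenoid) = exp(−0.00013 × 1000) = 0.878095
R(motion controller) = exp(−0.000035 × 1000) = 0.965605
R(encoder) = exp(−0.00014 × 1000) = 0.869358
R(joint servo drive) = exp(−0.000056 × 1000) = 0.945539
R(fieldbus coupler) = exp(−0.000046 × 1000) = 0.955042
R(light curtain) = exp(−0.00029 × 1000) = 0.748264
Parallel (motion controller and encoder): 1 − (1 − 0.965605)(1 − 0.869358) = 0.995507
Parallel (fieldbus coupler and light curtain): 1 − (1 − 0.955042)(1 − 0.748264) = 0.988682
Series ([0.995507], joint servo drive, and [0.988682]): 0.995507 × 0.945539 × 0.988682 = 0.930637
Parallel (gripper solenoid and [0.930637]): 1 − (1 − 0.878095)(1 − 0.930637) = 0.9915

0.9915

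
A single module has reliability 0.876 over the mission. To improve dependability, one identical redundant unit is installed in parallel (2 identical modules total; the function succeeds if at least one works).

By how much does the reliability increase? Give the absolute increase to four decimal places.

R_before = 0.876
R_after = 1 − (1 − 0.876)^2 = 0.9846
ΔR = 0.9846 − 0.876 = 0.1086

0.1086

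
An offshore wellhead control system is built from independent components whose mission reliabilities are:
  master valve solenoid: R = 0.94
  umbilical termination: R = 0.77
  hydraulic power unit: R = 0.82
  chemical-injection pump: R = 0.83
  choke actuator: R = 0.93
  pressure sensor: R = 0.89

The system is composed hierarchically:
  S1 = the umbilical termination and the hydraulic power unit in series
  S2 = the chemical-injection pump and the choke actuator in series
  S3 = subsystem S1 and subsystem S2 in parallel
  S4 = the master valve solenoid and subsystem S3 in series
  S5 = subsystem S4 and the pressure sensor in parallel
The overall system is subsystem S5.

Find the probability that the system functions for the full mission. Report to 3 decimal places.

0.985

Series (umbilical termination and hydraulic power unit): 0.77000 × 0.82000 = 0.63140
Series (chemical-injection pump and choke actuator): 0.83000 × 0.93000 = 0.77190
Parallel ([0.63140] and [0.77190]): 1 − (1 − 0.63140)(1 − 0.77190) = 0.91592
Series (master valve solenoid and [0.91592]): 0.94000 × 0.91592 = 0.86096
Parallel ([0.86096] and pressure sensor): 1 − (1 − 0.86096)(1 − 0.89000) = 0.985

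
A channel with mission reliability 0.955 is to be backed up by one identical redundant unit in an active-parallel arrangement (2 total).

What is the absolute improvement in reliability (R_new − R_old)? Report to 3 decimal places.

R_before = 0.955
R_after = 1 − (1 − 0.955)^2 = 0.998
ΔR = 0.998 − 0.955 = 0.043

0.043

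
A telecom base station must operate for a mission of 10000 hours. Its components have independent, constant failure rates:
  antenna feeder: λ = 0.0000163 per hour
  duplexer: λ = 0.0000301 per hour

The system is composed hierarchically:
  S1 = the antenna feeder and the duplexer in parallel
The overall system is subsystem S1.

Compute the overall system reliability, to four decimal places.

0.9609

R(antenna feeder) = exp(−0.0000163 × 10000) = 0.849591
R(duplexer) = exp(−0.0000301 × 10000) = 0.740078
Parallel (antenna feeder and duplexer): 1 − (1 − 0.849591)(1 − 0.740078) = 0.9609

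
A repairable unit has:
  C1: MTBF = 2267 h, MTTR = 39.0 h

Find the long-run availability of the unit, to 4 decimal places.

A(C1) = MTBF/(MTBF+MTTR) = 2267/(2267+39.0) = 0.9831

0.9831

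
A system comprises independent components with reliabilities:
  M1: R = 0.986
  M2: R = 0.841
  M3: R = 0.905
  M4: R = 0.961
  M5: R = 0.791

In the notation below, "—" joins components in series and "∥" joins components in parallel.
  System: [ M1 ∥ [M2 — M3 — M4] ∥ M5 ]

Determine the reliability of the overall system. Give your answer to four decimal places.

0.9992

Series (M2, M3, and M4): 0.841000 × 0.905000 × 0.961000 = 0.731422
Parallel (M1, [0.731422], and M5): 1 − (1 − 0.986000)(1 − 0.731422)(1 − 0.791000) = 0.9992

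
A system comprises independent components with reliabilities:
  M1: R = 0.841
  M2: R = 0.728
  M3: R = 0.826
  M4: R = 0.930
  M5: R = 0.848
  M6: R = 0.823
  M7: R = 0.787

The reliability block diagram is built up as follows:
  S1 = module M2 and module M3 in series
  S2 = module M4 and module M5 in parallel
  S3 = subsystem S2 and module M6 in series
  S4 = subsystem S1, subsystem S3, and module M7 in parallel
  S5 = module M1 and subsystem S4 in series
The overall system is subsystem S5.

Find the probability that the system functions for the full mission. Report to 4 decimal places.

Series (M2 and M3): 0.728000 × 0.826000 = 0.601328
Parallel (M4 and M5): 1 − (1 − 0.930000)(1 − 0.848000) = 0.989360
Series ([0.989360] and M6): 0.989360 × 0.823000 = 0.814243
Parallel ([0.601328], [0.814243], and M7): 1 − (1 − 0.601328)(1 − 0.814243)(1 − 0.787000) = 0.984226
Series (M1 and [0.984226]): 0.841000 × 0.984226 = 0.8277

0.8277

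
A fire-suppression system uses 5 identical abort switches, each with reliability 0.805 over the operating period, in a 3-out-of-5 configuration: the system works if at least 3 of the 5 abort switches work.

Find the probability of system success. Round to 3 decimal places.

R = Σ_{i=3}^{5} C(5,i) p^i (1−p)^{5−i} with p = 0.805
C(5,3)·0.805^3·0.195^2 = 0.19836
C(5,4)·0.805^4·0.195^1 = 0.40944
C(5,5)·0.805^5·0.195^0 = 0.33805
Sum = 0.946

0.946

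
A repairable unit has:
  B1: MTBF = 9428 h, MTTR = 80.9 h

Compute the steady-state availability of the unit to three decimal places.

0.991

A(B1) = MTBF/(MTBF+MTTR) = 9428/(9428+80.9) = 0.991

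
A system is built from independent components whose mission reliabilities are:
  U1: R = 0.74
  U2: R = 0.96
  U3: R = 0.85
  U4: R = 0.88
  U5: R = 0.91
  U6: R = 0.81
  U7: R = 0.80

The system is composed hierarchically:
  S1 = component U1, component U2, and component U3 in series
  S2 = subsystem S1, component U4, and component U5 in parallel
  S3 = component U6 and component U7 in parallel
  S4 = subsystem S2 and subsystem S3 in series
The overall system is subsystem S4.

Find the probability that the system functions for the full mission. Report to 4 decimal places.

Series (U1, U2, and U3): 0.740000 × 0.960000 × 0.850000 = 0.603840
Parallel ([0.603840], U4, and U5): 1 − (1 − 0.603840)(1 − 0.880000)(1 − 0.910000) = 0.995721
Parallel (U6 and U7): 1 − (1 − 0.810000)(1 − 0.800000) = 0.962000
Series ([0.995721] and [0.962000]): 0.995721 × 0.962000 = 0.9579

0.9579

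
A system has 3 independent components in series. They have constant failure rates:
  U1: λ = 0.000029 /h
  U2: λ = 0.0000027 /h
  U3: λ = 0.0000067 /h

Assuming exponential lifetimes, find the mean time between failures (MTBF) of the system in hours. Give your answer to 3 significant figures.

Series of exponential components: λ_sys = Σ λ_i
λ_sys = 0.000029 + 0.0000027 + 0.0000067 = 3.8400e-05 /h
MTBF = 1 / λ_sys = 26000 h

26000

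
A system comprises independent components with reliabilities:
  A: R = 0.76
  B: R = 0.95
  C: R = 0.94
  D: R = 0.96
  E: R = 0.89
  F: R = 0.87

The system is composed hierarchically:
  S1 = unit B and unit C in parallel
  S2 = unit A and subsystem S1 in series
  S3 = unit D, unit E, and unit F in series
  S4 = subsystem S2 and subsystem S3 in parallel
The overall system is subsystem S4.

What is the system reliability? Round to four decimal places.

0.9378

Parallel (B and C): 1 − (1 − 0.950000)(1 − 0.940000) = 0.997000
Series (A and [0.997000]): 0.760000 × 0.997000 = 0.757720
Series (D, E, and F): 0.960000 × 0.890000 × 0.870000 = 0.743328
Parallel ([0.757720] and [0.743328]): 1 − (1 − 0.757720)(1 − 0.743328) = 0.9378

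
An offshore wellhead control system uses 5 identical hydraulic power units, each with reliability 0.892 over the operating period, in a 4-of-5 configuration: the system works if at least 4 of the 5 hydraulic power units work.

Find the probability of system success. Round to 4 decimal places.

0.9066

R = Σ_{i=4}^{5} C(5,i) p^i (1−p)^{5−i} with p = 0.892
C(5,4)·0.892^4·0.108^1 = 0.341864
C(5,5)·0.892^5·0.108^0 = 0.564708
Sum = 0.9066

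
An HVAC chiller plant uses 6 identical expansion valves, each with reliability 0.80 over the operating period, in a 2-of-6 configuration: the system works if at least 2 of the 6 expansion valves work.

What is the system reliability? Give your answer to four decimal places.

R = Σ_{i=2}^{6} C(6,i) p^i (1−p)^{6−i} with p = 0.80
C(6,2)·0.80^2·0.20^4 = 0.015360
C(6,3)·0.80^3·0.20^3 = 0.081920
C(6,4)·0.80^4·0.20^2 = 0.245760
C(6,5)·0.80^5·0.20^1 = 0.393216
C(6,6)·0.80^6·0.20^0 = 0.262144
Sum = 0.9984

0.9984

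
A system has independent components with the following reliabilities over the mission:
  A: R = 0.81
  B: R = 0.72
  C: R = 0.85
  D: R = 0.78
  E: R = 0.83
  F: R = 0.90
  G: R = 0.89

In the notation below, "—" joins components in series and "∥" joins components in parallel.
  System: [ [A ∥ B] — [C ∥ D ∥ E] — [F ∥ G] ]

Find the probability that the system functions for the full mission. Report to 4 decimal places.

0.9311

Parallel (A and B): 1 − (1 − 0.810000)(1 − 0.720000) = 0.946800
Parallel (C, D, and E): 1 − (1 − 0.850000)(1 − 0.780000)(1 − 0.830000) = 0.994390
Parallel (F and G): 1 − (1 − 0.900000)(1 − 0.890000) = 0.989000
Series ([0.946800], [0.994390], and [0.989000]): 0.946800 × 0.994390 × 0.989000 = 0.9311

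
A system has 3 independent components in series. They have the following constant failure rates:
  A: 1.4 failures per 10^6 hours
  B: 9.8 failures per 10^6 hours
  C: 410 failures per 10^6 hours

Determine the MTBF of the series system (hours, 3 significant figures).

2370

Series of exponential components: λ_sys = Σ λ_i
λ_sys = 0.0000014 + 0.0000098 + 0.00041 = 4.2120e-04 /h
MTBF = 1 / λ_sys = 2370 h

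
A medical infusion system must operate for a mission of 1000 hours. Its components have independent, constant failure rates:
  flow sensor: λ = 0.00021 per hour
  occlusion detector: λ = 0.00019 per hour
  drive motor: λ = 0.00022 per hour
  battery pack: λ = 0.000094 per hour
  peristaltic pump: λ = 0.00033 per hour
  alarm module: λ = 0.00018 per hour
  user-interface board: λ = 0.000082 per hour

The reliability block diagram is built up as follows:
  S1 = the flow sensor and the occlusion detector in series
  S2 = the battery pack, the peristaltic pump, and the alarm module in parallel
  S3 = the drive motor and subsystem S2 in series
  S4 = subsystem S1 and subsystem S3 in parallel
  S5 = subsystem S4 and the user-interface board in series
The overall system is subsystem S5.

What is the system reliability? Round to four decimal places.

0.8603

R(flow sensor) = exp(−0.00021 × 1000) = 0.810584
R(occlusion detector) = exp(−0.00019 × 1000) = 0.826959
R(drive motor) = exp(−0.00022 × 1000) = 0.802519
R(battery pack) = exp(−0.000094 × 1000) = 0.910283
R(peristaltic pump) = exp(−0.00033 × 1000) = 0.718924
R(alarm module) = exp(−0.00018 × 1000) = 0.835270
R(user-interface board) = exp(−0.000082 × 1000) = 0.921272
Series (flow sensor and occlusion detector): 0.810584 × 0.826959 = 0.670320
Parallel (battery pack, peristaltic pump, and alarm module): 1 − (1 − 0.910283)(1 − 0.718924)(1 − 0.835270) = 0.995846
Series (drive motor and [0.995846]): 0.802519 × 0.995846 = 0.799185
Parallel ([0.670320] and [0.799185]): 1 − (1 − 0.670320)(1 − 0.799185) = 0.933795
Series ([0.933795] and user-interface board): 0.933795 × 0.921272 = 0.8603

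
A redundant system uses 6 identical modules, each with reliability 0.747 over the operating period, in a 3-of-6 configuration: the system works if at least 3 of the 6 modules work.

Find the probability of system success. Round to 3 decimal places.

0.961

R = Σ_{i=3}^{6} C(6,i) p^i (1−p)^{6−i} with p = 0.747
C(6,3)·0.747^3·0.253^3 = 0.13501
C(6,4)·0.747^4·0.253^2 = 0.29896
C(6,5)·0.747^5·0.253^1 = 0.35308
C(6,6)·0.747^6·0.253^0 = 0.17375
Sum = 0.961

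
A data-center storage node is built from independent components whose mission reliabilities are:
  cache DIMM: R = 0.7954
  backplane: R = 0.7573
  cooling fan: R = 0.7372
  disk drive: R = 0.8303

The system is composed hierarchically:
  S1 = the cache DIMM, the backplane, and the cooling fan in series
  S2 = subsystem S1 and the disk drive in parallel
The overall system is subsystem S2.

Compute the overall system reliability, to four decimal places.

0.9057

Series (cache DIMM, backplane, and cooling fan): 0.795400 × 0.757300 × 0.737200 = 0.444057
Parallel ([0.444057] and disk drive): 1 − (1 − 0.444057)(1 − 0.830300) = 0.9057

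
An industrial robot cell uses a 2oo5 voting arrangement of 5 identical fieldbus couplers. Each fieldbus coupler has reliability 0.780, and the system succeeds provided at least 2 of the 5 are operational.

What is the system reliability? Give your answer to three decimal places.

R = Σ_{i=2}^{5} C(5,i) p^i (1−p)^{5−i} with p = 0.780
C(5,2)·0.780^2·0.220^3 = 0.06478
C(5,3)·0.780^3·0.220^2 = 0.22968
C(5,4)·0.780^4·0.220^1 = 0.40717
C(5,5)·0.780^5·0.220^0 = 0.28872
Sum = 0.990

0.990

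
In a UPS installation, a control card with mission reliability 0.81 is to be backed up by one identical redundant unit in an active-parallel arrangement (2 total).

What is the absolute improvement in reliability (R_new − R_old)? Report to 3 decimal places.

0.154

R_before = 0.81
R_after = 1 − (1 − 0.81)^2 = 0.964
ΔR = 0.964 − 0.81 = 0.154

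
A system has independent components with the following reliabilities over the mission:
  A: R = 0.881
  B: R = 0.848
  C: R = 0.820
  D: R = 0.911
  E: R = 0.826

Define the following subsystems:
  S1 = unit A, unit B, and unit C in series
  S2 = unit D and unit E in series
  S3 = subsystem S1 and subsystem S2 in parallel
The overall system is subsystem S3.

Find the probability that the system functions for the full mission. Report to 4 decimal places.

Series (A, B, and C): 0.881000 × 0.848000 × 0.820000 = 0.612612
Series (D and E): 0.911000 × 0.826000 = 0.752486
Parallel ([0.612612] and [0.752486]): 1 − (1 − 0.612612)(1 − 0.752486) = 0.9041

0.9041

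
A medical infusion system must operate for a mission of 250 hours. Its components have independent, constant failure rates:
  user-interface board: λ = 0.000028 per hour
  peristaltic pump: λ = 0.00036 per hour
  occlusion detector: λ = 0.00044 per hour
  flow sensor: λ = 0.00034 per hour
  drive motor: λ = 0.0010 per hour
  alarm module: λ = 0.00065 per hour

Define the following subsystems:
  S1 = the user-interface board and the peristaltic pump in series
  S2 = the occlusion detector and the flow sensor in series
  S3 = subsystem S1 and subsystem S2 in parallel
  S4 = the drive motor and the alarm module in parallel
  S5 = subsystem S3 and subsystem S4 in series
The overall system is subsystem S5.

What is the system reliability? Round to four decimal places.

0.9510

R(user-interface board) = exp(−0.000028 × 250) = 0.993024
R(peristaltic pump) = exp(−0.00036 × 250) = 0.913931
R(occlusion detector) = exp(−0.00044 × 250) = 0.895834
R(flow sensor) = exp(−0.00034 × 250) = 0.918512
R(drive motor) = exp(−0.0010 × 250) = 0.778801
R(alarm module) = exp(−0.00065 × 250) = 0.850016
Series (user-interface board and peristaltic pump): 0.993024 × 0.913931 = 0.907555
Series (occlusion detector and flow sensor): 0.895834 × 0.918512 = 0.822834
Parallel ([0.907555] and [0.822834]): 1 − (1 − 0.907555)(1 − 0.822834) = 0.983622
Parallel (drive motor and alarm module): 1 − (1 − 0.778801)(1 − 0.850016) = 0.966824
Series ([0.983622] and [0.966824]): 0.983622 × 0.966824 = 0.9510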